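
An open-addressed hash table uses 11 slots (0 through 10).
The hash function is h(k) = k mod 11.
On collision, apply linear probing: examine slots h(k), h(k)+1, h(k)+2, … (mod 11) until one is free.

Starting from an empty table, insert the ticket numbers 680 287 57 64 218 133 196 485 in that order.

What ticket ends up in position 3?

133

Insert 680: h=9, slot 9 empty => index 9.
Insert 287: h=1, slot 1 empty => index 1.
Insert 57: h=2, slot 2 empty => index 2.
Insert 64: h=9, slot 9 occupied => index 10.
Insert 218: h=9, slots 9,10 occupied => index 0.
Insert 133: h=1, slots 1,2 occupied => index 3.
Insert 196: h=9, slots 9,10,0,1,2,3 occupied => index 4.
Insert 485: h=1, slots 1,2,3,4 occupied => index 5.
Table: [218, 287, 57, 133, 196, 485, ∅, ∅, ∅, 680, 64]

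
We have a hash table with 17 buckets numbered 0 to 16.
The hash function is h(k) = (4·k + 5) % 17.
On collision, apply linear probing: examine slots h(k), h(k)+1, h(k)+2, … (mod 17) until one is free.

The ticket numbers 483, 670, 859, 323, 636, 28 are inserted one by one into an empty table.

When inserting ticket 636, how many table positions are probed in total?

3

483: h=16 → slot 16
670: h=16, probe 16,0 → slot 0
859: h=7 → slot 7
323: h=5 → slot 5
636: h=16, probe 16,0,1 → slot 1
28: h=15 → slot 15
Table: [670, 636, ., ., ., 323, ., 859, ., ., ., ., ., ., ., 28, 483]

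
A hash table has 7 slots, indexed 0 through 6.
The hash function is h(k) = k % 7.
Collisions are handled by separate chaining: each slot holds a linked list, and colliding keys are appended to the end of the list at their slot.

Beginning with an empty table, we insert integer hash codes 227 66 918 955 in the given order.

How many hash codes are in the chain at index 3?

3

Insert 227: h=3, bucket 3 empty -> new chain.
Insert 66: h=3, bucket 3 nonempty -> append to chain.
Insert 918: h=1, bucket 1 empty -> new chain.
Insert 955: h=3, bucket 3 nonempty -> append to chain.
Final buckets:
0: .
1: 918
2: .
3: 227 -> 66 -> 955
4: .
5: .
6: .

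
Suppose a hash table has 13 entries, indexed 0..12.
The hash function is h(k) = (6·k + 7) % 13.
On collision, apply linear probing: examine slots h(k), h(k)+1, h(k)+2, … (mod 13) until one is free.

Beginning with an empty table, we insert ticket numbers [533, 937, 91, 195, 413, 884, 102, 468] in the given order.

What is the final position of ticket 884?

533: h=7 → slot 7
937: h=0 → slot 0
91: h=7, probe 7,8 → slot 8
195: h=7, probe 7,8,9 → slot 9
413: h=2 → slot 2
884: h=7, probe 7,8,9,10 → slot 10
102: h=8, probe 8,9,10,11 → slot 11
468: h=7, probe 7,8,9,10,11,12 → slot 12
Table: [937, _, 413, _, _, _, _, 533, 91, 195, 884, 102, 468]

10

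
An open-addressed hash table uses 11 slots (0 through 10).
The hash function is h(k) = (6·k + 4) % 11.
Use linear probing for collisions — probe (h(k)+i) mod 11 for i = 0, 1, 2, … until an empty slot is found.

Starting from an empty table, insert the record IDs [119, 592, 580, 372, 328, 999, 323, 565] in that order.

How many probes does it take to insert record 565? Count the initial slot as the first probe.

119 hashes to 3; slot 3 is free → place at 3.
592 hashes to 3; 3 taken → place at 4.
580 hashes to 8; slot 8 is free → place at 8.
372 hashes to 3; 3,4 taken → place at 5.
328 hashes to 3; 3,4,5 taken → place at 6.
999 hashes to 3; 3,4,5,6 taken → place at 7.
323 hashes to 6; 6,7,8 taken → place at 9.
565 hashes to 6; 6,7,8,9 taken → place at 10.
Table: [-, -, -, 119, 592, 372, 328, 999, 580, 323, 565]

5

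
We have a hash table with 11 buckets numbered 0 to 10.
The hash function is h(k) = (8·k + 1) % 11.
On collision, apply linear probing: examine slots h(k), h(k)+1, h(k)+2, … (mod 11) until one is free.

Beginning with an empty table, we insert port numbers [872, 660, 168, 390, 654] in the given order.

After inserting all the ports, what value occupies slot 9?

872: h=3 => slot 3
660: h=1 => slot 1
168: h=3, probe 3,4 => slot 4
390: h=8 => slot 8
654: h=8, probe 8,9 => slot 9
Table: [∅, 660, ∅, 872, 168, ∅, ∅, ∅, 390, 654, ∅]

654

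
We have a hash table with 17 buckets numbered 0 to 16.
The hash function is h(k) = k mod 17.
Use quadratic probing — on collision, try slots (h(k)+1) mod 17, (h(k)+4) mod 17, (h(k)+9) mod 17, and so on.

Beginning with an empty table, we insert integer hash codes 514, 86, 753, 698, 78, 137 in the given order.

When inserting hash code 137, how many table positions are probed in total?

5

514: h=4 -> slot 4
86: h=1 -> slot 1
753: h=5 -> slot 5
698: h=1, probe 1,2 -> slot 2
78: h=10 -> slot 10
137: h=1, probe 1,2,5,10,0 -> slot 0
Table: [137, 86, 698, -, 514, 753, -, -, -, -, 78, -, -, -, -, -, -]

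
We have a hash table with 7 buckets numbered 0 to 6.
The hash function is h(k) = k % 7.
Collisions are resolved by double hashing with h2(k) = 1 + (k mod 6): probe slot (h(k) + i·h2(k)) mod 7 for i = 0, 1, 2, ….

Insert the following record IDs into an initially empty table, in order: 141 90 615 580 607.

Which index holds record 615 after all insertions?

Insert 141: h=1, slot 1 empty → index 1.
Insert 90: h=6, slot 6 empty → index 6.
Insert 615: h=6, h2=4, slot 6 occupied → index 3.
Insert 580: h=6, h2=5, slot 6 occupied → index 4.
Insert 607: h=5, slot 5 empty → index 5.
Table: [_, 141, _, 615, 580, 607, 90]

3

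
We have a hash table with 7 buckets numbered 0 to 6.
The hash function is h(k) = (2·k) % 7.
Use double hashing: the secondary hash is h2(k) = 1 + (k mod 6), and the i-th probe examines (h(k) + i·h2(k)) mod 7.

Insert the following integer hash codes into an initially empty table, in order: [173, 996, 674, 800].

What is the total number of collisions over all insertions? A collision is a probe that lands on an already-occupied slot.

4

Insert 173: h=3, slot 3 empty -> index 3.
Insert 996: h=4, slot 4 empty -> index 4.
Insert 674: h=4, h2=3, slot 4 occupied -> index 0.
Insert 800: h=4, h2=3, slots 4,0,3 occupied -> index 6.
Table: [674, —, —, 173, 996, —, 800]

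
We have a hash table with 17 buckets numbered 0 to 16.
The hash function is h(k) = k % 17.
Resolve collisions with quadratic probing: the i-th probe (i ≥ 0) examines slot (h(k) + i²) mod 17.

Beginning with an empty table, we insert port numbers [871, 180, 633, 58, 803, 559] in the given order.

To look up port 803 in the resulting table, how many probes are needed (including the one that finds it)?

3

Insert 871: h=4, slot 4 empty → index 4.
Insert 180: h=10, slot 10 empty → index 10.
Insert 633: h=4, slot 4 occupied → index 5.
Insert 58: h=7, slot 7 empty → index 7.
Insert 803: h=4, slots 4,5 occupied → index 8.
Insert 559: h=15, slot 15 empty → index 15.
Table: [-, -, -, -, 871, 633, -, 58, 803, -, 180, -, -, -, -, 559, -]
Lookup 803: h=4, probe 4,5,8 → found at 8.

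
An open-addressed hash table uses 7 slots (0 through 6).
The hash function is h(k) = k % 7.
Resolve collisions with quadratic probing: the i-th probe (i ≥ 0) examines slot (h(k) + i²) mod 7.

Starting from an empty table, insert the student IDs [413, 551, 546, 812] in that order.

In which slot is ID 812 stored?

4

413 hashes to 0; slot 0 is free → place at 0.
551 hashes to 5; slot 5 is free → place at 5.
546 hashes to 0; 0 taken → place at 1.
812 hashes to 0; 0,1 taken → place at 4.
Table: [413, 546, ., ., 812, 551, .]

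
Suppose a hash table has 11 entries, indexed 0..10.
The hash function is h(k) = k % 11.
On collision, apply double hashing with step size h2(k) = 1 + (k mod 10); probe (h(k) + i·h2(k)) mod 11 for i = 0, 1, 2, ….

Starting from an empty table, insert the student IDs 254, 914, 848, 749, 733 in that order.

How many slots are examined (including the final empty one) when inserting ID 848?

254: h=1 => slot 1
914: h=1, h2=5, probe 1,6 => slot 6
848: h=1, h2=9, probe 1,10 => slot 10
749: h=1, h2=10, probe 1,0 => slot 0
733: h=7 => slot 7
Table: [749, 254, —, —, —, —, 914, 733, —, —, 848]

2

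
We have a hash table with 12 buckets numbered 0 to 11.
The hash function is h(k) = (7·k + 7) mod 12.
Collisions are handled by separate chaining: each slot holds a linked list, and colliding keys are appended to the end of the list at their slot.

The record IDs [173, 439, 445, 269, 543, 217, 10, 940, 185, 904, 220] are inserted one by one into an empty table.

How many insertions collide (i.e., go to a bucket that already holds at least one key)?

173 -> bucket 6
439 -> bucket 8
445 -> bucket 2
269 -> bucket 6 (collision)
543 -> bucket 4
217 -> bucket 2 (collision)
10 -> bucket 5
940 -> bucket 11
185 -> bucket 6 (collision)
904 -> bucket 11 (collision)
220 -> bucket 11 (collision)
Final buckets:
0: -
1: -
2: 445 -> 217
3: -
4: 543
5: 10
6: 173 -> 269 -> 185
7: -
8: 439
9: -
10: -
11: 940 -> 904 -> 220

5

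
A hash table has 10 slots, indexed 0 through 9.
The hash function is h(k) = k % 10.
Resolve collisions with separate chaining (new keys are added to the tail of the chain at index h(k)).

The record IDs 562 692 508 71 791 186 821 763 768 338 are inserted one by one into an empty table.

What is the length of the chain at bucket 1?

562 -> bucket 2
692 -> bucket 2 (collision)
508 -> bucket 8
71 -> bucket 1
791 -> bucket 1 (collision)
186 -> bucket 6
821 -> bucket 1 (collision)
763 -> bucket 3
768 -> bucket 8 (collision)
338 -> bucket 8 (collision)
Final buckets:
0: _
1: 71 -> 791 -> 821
2: 562 -> 692
3: 763
4: _
5: _
6: 186
7: _
8: 508 -> 768 -> 338
9: _

3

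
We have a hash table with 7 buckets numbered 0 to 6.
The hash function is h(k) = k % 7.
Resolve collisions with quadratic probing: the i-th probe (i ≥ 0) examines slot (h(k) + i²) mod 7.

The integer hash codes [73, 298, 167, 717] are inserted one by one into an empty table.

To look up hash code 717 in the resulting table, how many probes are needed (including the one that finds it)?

3

73: h=3 → slot 3
298: h=4 → slot 4
167: h=6 → slot 6
717: h=3, probe 3,4,0 → slot 0
Table: [717, —, —, 73, 298, —, 167]
Lookup 717: h=3, probe 3,4,0 → found at 0.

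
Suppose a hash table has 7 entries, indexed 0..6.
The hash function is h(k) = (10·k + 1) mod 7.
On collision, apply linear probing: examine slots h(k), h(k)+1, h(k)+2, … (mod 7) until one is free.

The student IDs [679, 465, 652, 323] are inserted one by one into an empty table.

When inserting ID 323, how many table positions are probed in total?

2

Insert 679: h=1, slot 1 empty -> index 1.
Insert 465: h=3, slot 3 empty -> index 3.
Insert 652: h=4, slot 4 empty -> index 4.
Insert 323: h=4, slot 4 occupied -> index 5.
Table: [—, 679, —, 465, 652, 323, —]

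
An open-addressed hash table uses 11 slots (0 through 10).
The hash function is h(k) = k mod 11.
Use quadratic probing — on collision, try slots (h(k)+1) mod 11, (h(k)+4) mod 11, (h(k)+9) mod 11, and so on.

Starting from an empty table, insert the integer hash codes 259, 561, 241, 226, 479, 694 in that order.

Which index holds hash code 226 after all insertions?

259: h=6 → slot 6
561: h=0 → slot 0
241: h=10 → slot 10
226: h=6, probe 6,7 → slot 7
479: h=6, probe 6,7,10,4 → slot 4
694: h=1 → slot 1
Table: [561, 694, ∅, ∅, 479, ∅, 259, 226, ∅, ∅, 241]

7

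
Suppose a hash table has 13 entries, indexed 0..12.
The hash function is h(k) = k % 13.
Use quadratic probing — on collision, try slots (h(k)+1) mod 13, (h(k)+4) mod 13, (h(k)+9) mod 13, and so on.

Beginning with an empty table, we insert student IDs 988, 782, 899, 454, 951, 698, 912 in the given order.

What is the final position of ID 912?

11

988: h=0 → slot 0
782: h=2 → slot 2
899: h=2, probe 2,3 → slot 3
454: h=12 → slot 12
951: h=2, probe 2,3,6 → slot 6
698: h=9 → slot 9
912: h=2, probe 2,3,6,11 → slot 11
Table: [988, ∅, 782, 899, ∅, ∅, 951, ∅, ∅, 698, ∅, 912, 454]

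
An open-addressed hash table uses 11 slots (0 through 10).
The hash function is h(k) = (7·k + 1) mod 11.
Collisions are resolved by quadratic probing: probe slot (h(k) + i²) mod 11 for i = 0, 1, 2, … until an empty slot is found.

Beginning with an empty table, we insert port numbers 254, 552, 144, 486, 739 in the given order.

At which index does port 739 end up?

254: h=8 => slot 8
552: h=4 => slot 4
144: h=8, probe 8,9 => slot 9
486: h=4, probe 4,5 => slot 5
739: h=4, probe 4,5,8,2 => slot 2
Table: [., ., 739, ., 552, 486, ., ., 254, 144, .]

2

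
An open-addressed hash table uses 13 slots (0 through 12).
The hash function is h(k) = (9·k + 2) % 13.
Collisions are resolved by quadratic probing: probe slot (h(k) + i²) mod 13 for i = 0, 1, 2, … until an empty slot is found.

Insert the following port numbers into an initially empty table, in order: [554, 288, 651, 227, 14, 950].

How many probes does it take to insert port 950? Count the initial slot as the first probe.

Insert 554: h=9, slot 9 empty => index 9.
Insert 288: h=7, slot 7 empty => index 7.
Insert 651: h=11, slot 11 empty => index 11.
Insert 227: h=4, slot 4 empty => index 4.
Insert 14: h=11, slot 11 occupied => index 12.
Insert 950: h=11, slots 11,12 occupied => index 2.
Table: [—, —, 950, —, 227, —, —, 288, —, 554, —, 651, 14]

3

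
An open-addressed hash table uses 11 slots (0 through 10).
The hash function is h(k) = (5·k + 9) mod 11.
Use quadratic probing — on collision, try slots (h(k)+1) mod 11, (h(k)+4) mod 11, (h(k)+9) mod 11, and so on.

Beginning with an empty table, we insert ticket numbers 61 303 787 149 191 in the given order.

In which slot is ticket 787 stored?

10

Insert 61: h=6, slot 6 empty => index 6.
Insert 303: h=6, slot 6 occupied => index 7.
Insert 787: h=6, slots 6,7 occupied => index 10.
Insert 149: h=6, slots 6,7,10 occupied => index 4.
Insert 191: h=7, slot 7 occupied => index 8.
Table: [., ., ., ., 149, ., 61, 303, 191, ., 787]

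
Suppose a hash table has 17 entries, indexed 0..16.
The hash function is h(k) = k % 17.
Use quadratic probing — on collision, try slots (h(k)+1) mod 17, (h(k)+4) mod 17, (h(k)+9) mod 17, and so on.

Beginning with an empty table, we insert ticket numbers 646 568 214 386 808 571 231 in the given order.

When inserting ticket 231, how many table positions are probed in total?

Insert 646: h=0, slot 0 empty => index 0.
Insert 568: h=7, slot 7 empty => index 7.
Insert 214: h=10, slot 10 empty => index 10.
Insert 386: h=12, slot 12 empty => index 12.
Insert 808: h=9, slot 9 empty => index 9.
Insert 571: h=10, slot 10 occupied => index 11.
Insert 231: h=10, slots 10,11 occupied => index 14.
Table: [646, _, _, _, _, _, _, 568, _, 808, 214, 571, 386, _, 231, _, _]

3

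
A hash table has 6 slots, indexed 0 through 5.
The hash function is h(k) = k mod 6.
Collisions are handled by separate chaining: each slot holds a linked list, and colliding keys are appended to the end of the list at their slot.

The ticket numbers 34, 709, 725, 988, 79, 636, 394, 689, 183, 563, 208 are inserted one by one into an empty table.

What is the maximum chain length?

Insert 34: h=4, bucket 4 empty -> new chain.
Insert 709: h=1, bucket 1 empty -> new chain.
Insert 725: h=5, bucket 5 empty -> new chain.
Insert 988: h=4, bucket 4 nonempty -> append to chain.
Insert 79: h=1, bucket 1 nonempty -> append to chain.
Insert 636: h=0, bucket 0 empty -> new chain.
Insert 394: h=4, bucket 4 nonempty -> append to chain.
Insert 689: h=5, bucket 5 nonempty -> append to chain.
Insert 183: h=3, bucket 3 empty -> new chain.
Insert 563: h=5, bucket 5 nonempty -> append to chain.
Insert 208: h=4, bucket 4 nonempty -> append to chain.
Final buckets:
0: 636
1: 709 -> 79
2: -
3: 183
4: 34 -> 988 -> 394 -> 208
5: 725 -> 689 -> 563

4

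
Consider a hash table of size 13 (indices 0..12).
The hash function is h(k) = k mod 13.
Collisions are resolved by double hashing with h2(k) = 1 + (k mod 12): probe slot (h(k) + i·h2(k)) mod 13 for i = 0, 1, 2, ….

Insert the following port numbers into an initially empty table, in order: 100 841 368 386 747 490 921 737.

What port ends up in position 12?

386

Insert 100: h=9, slot 9 empty => index 9.
Insert 841: h=9, h2=2, slot 9 occupied => index 11.
Insert 368: h=4, slot 4 empty => index 4.
Insert 386: h=9, h2=3, slot 9 occupied => index 12.
Insert 747: h=6, slot 6 empty => index 6.
Insert 490: h=9, h2=11, slot 9 occupied => index 7.
Insert 921: h=11, h2=10, slot 11 occupied => index 8.
Insert 737: h=9, h2=6, slot 9 occupied => index 2.
Table: [., ., 737, ., 368, ., 747, 490, 921, 100, ., 841, 386]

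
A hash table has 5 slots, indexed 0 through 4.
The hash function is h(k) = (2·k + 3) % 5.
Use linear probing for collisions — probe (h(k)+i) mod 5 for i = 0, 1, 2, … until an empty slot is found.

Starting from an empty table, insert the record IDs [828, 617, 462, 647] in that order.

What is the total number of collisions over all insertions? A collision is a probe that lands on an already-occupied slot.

4

828 hashes to 4; slot 4 is free => place at 4.
617 hashes to 2; slot 2 is free => place at 2.
462 hashes to 2; 2 taken => place at 3.
647 hashes to 2; 2,3,4 taken => place at 0.
Table: [647, -, 617, 462, 828]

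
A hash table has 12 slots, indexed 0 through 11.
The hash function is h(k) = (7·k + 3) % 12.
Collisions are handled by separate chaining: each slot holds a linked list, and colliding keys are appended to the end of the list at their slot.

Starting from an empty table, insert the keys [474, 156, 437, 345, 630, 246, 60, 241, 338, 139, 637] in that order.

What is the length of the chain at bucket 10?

2

474 → bucket 9
156 → bucket 3
437 → bucket 2
345 → bucket 6
630 → bucket 9 (collision)
246 → bucket 9 (collision)
60 → bucket 3 (collision)
241 → bucket 10
338 → bucket 5
139 → bucket 4
637 → bucket 10 (collision)
Final buckets:
0: ∅
1: ∅
2: 437
3: 156 -> 60
4: 139
5: 338
6: 345
7: ∅
8: ∅
9: 474 -> 630 -> 246
10: 241 -> 637
11: ∅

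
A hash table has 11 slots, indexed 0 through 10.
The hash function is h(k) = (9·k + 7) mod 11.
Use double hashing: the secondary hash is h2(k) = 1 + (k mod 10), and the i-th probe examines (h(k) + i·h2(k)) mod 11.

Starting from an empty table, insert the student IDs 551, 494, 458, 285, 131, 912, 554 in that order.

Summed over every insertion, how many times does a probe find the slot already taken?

551 hashes to 5; slot 5 is free → place at 5.
494 hashes to 9; slot 9 is free → place at 9.
458 hashes to 4; slot 4 is free → place at 4.
285 hashes to 9, h2=6; 9,4 taken → place at 10.
131 hashes to 9, h2=2; 9 taken → place at 0.
912 hashes to 9, h2=3; 9 taken → place at 1.
554 hashes to 10, h2=5; 10,4,9 taken → place at 3.
Table: [131, 912, ., 554, 458, 551, ., ., ., 494, 285]

7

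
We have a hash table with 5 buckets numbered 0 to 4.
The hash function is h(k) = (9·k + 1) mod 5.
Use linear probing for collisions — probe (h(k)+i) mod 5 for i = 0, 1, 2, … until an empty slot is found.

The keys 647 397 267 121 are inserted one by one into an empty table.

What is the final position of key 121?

2

Insert 647: h=4, slot 4 empty => index 4.
Insert 397: h=4, slot 4 occupied => index 0.
Insert 267: h=4, slots 4,0 occupied => index 1.
Insert 121: h=0, slots 0,1 occupied => index 2.
Table: [397, 267, 121, ., 647]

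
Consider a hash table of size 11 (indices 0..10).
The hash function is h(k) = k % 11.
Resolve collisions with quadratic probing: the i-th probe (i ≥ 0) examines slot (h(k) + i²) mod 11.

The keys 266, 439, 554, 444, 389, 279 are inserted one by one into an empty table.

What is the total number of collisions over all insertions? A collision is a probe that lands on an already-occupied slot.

Insert 266: h=2, slot 2 empty -> index 2.
Insert 439: h=10, slot 10 empty -> index 10.
Insert 554: h=4, slot 4 empty -> index 4.
Insert 444: h=4, slot 4 occupied -> index 5.
Insert 389: h=4, slots 4,5 occupied -> index 8.
Insert 279: h=4, slots 4,5,8,2 occupied -> index 9.
Table: [-, -, 266, -, 554, 444, -, -, 389, 279, 439]

7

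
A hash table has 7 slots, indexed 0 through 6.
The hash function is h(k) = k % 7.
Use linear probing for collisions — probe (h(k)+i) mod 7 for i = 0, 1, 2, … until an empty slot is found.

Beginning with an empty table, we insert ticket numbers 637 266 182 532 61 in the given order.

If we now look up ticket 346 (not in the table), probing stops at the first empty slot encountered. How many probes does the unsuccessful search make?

Insert 637: h=0, slot 0 empty => index 0.
Insert 266: h=0, slot 0 occupied => index 1.
Insert 182: h=0, slots 0,1 occupied => index 2.
Insert 532: h=0, slots 0,1,2 occupied => index 3.
Insert 61: h=5, slot 5 empty => index 5.
Table: [637, 266, 182, 532, —, 61, —]
Lookup 346: h=3, probe 3,4 → slot 4 empty, not found.

2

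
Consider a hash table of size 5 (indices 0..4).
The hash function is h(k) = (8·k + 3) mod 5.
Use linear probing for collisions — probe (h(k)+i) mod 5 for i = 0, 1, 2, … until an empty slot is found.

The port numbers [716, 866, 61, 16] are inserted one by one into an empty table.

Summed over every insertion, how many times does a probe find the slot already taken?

6

716: h=1 → slot 1
866: h=1, probe 1,2 → slot 2
61: h=1, probe 1,2,3 → slot 3
16: h=1, probe 1,2,3,4 → slot 4
Table: [—, 716, 866, 61, 16]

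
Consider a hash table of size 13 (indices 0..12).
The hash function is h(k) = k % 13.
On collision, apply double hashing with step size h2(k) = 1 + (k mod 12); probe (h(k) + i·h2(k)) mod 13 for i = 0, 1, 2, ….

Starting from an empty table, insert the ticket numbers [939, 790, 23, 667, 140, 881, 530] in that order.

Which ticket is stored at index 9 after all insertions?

Insert 939: h=3, slot 3 empty -> index 3.
Insert 790: h=10, slot 10 empty -> index 10.
Insert 23: h=10, h2=12, slot 10 occupied -> index 9.
Insert 667: h=4, slot 4 empty -> index 4.
Insert 140: h=10, h2=9, slot 10 occupied -> index 6.
Insert 881: h=10, h2=6, slots 10,3,9 occupied -> index 2.
Insert 530: h=10, h2=3, slot 10 occupied -> index 0.
Table: [530, ., 881, 939, 667, ., 140, ., ., 23, 790, ., .]

23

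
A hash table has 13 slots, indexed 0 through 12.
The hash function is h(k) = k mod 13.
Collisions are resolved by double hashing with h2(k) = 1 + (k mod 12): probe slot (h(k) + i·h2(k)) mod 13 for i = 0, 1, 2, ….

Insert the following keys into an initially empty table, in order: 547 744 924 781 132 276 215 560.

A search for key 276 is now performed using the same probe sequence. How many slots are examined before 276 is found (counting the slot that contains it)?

4

547 hashes to 1; slot 1 is free => place at 1.
744 hashes to 3; slot 3 is free => place at 3.
924 hashes to 1, h2=1; 1 taken => place at 2.
781 hashes to 1, h2=2; 1,3 taken => place at 5.
132 hashes to 2, h2=1; 2,3 taken => place at 4.
276 hashes to 3, h2=1; 3,4,5 taken => place at 6.
215 hashes to 7; slot 7 is free => place at 7.
560 hashes to 1, h2=9; 1 taken => place at 10.
Table: [—, 547, 924, 744, 132, 781, 276, 215, —, —, 560, —, —]
Lookup 276: h=3, h2=1, probe 3,4,5,6 → found at 6.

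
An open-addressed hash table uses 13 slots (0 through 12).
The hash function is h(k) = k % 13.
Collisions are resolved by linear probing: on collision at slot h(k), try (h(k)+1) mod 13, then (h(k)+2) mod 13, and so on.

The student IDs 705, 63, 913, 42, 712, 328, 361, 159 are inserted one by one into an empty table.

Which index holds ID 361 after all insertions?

705 hashes to 3; slot 3 is free → place at 3.
63 hashes to 11; slot 11 is free → place at 11.
913 hashes to 3; 3 taken → place at 4.
42 hashes to 3; 3,4 taken → place at 5.
712 hashes to 10; slot 10 is free → place at 10.
328 hashes to 3; 3,4,5 taken → place at 6.
361 hashes to 10; 10,11 taken → place at 12.
159 hashes to 3; 3,4,5,6 taken → place at 7.
Table: [_, _, _, 705, 913, 42, 328, 159, _, _, 712, 63, 361]

12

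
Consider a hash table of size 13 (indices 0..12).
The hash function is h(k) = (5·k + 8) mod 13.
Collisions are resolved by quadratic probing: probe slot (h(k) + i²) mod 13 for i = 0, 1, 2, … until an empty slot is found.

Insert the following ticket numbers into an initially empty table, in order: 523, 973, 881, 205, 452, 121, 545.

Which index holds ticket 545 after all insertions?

4

523 hashes to 10; slot 10 is free -> place at 10.
973 hashes to 11; slot 11 is free -> place at 11.
881 hashes to 6; slot 6 is free -> place at 6.
205 hashes to 6; 6 taken -> place at 7.
452 hashes to 6; 6,7,10 taken -> place at 2.
121 hashes to 2; 2 taken -> place at 3.
545 hashes to 3; 3 taken -> place at 4.
Table: [., ., 452, 121, 545, ., 881, 205, ., ., 523, 973, .]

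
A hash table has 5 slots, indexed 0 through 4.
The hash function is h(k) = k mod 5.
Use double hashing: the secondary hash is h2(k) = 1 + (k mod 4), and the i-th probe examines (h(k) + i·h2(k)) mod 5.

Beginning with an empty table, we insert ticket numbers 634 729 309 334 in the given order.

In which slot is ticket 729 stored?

1

634 hashes to 4; slot 4 is free → place at 4.
729 hashes to 4, h2=2; 4 taken → place at 1.
309 hashes to 4, h2=2; 4,1 taken → place at 3.
334 hashes to 4, h2=3; 4 taken → place at 2.
Table: [., 729, 334, 309, 634]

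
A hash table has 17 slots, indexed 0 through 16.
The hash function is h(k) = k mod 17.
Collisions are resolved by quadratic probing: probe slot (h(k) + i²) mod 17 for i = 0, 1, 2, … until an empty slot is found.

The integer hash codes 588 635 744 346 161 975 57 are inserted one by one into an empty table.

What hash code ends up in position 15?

588: h=10 => slot 10
635: h=6 => slot 6
744: h=13 => slot 13
346: h=6, probe 6,7 => slot 7
161: h=8 => slot 8
975: h=6, probe 6,7,10,15 => slot 15
57: h=6, probe 6,7,10,15,5 => slot 5
Table: [_, _, _, _, _, 57, 635, 346, 161, _, 588, _, _, 744, _, 975, _]

975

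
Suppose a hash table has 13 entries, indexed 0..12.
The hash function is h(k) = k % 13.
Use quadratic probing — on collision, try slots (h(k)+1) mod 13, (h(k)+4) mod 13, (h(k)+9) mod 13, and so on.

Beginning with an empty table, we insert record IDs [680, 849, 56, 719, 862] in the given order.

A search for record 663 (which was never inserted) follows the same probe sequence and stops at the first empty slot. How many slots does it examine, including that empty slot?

680: h=4 => slot 4
849: h=4, probe 4,5 => slot 5
56: h=4, probe 4,5,8 => slot 8
719: h=4, probe 4,5,8,0 => slot 0
862: h=4, probe 4,5,8,0,7 => slot 7
Table: [719, -, -, -, 680, 849, -, 862, 56, -, -, -, -]
Lookup 663: h=0, probe 0,1 → slot 1 empty, not found.

2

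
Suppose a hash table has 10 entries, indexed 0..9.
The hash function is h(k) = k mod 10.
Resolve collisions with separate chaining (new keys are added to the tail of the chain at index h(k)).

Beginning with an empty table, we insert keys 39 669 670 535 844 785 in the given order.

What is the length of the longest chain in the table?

2

Insert 39: h=9, bucket 9 empty → new chain.
Insert 669: h=9, bucket 9 nonempty → append to chain.
Insert 670: h=0, bucket 0 empty → new chain.
Insert 535: h=5, bucket 5 empty → new chain.
Insert 844: h=4, bucket 4 empty → new chain.
Insert 785: h=5, bucket 5 nonempty → append to chain.
Final buckets:
0: 670
1: -
2: -
3: -
4: 844
5: 535 -> 785
6: -
7: -
8: -
9: 39 -> 669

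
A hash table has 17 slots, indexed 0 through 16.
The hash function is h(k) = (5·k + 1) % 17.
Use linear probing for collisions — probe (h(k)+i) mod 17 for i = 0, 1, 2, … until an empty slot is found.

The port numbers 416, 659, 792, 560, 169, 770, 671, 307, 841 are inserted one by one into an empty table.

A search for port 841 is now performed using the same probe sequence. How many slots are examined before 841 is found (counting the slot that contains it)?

Insert 416: h=7, slot 7 empty → index 7.
Insert 659: h=15, slot 15 empty → index 15.
Insert 792: h=0, slot 0 empty → index 0.
Insert 560: h=13, slot 13 empty → index 13.
Insert 169: h=13, slot 13 occupied → index 14.
Insert 770: h=9, slot 9 empty → index 9.
Insert 671: h=7, slot 7 occupied → index 8.
Insert 307: h=6, slot 6 empty → index 6.
Insert 841: h=7, slots 7,8,9 occupied → index 10.
Table: [792, —, —, —, —, —, 307, 416, 671, 770, 841, —, —, 560, 169, 659, —]
Lookup 841: h=7, probe 7,8,9,10 → found at 10.

4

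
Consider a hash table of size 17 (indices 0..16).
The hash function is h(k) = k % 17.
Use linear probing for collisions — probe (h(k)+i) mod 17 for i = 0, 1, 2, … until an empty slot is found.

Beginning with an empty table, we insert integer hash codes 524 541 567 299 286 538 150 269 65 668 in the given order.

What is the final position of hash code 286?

524: h=14 -> slot 14
541: h=14, probe 14,15 -> slot 15
567: h=6 -> slot 6
299: h=10 -> slot 10
286: h=14, probe 14,15,16 -> slot 16
538: h=11 -> slot 11
150: h=14, probe 14,15,16,0 -> slot 0
269: h=14, probe 14,15,16,0,1 -> slot 1
65: h=14, probe 14,15,16,0,1,2 -> slot 2
668: h=5 -> slot 5
Table: [150, 269, 65, —, —, 668, 567, —, —, —, 299, 538, —, —, 524, 541, 286]

16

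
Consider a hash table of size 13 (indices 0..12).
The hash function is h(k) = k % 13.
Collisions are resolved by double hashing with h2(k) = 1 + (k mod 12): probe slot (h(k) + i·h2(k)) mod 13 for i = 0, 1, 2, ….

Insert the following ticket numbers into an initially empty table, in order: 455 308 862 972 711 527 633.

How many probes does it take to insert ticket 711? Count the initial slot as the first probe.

4

455: h=0 → slot 0
308: h=9 → slot 9
862: h=4 → slot 4
972: h=10 → slot 10
711: h=9, h2=4, probe 9,0,4,8 → slot 8
527: h=7 → slot 7
633: h=9, h2=10, probe 9,6 → slot 6
Table: [455, -, -, -, 862, -, 633, 527, 711, 308, 972, -, -]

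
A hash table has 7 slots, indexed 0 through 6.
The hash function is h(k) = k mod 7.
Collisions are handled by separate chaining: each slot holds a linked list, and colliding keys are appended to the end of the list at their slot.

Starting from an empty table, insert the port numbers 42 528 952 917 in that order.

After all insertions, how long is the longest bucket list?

Insert 42: h=0, bucket 0 empty → new chain.
Insert 528: h=3, bucket 3 empty → new chain.
Insert 952: h=0, bucket 0 nonempty → append to chain.
Insert 917: h=0, bucket 0 nonempty → append to chain.
Final buckets:
0: 42 -> 952 -> 917
1: _
2: _
3: 528
4: _
5: _
6: _

3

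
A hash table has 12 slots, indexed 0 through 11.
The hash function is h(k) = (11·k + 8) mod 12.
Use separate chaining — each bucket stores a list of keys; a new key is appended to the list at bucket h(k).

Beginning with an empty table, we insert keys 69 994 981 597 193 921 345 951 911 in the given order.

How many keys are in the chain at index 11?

69 → bucket 11
994 → bucket 10
981 → bucket 11 (collision)
597 → bucket 11 (collision)
193 → bucket 7
921 → bucket 11 (collision)
345 → bucket 11 (collision)
951 → bucket 5
911 → bucket 9
Final buckets:
0: ∅
1: ∅
2: ∅
3: ∅
4: ∅
5: 951
6: ∅
7: 193
8: ∅
9: 911
10: 994
11: 69 -> 981 -> 597 -> 921 -> 345

5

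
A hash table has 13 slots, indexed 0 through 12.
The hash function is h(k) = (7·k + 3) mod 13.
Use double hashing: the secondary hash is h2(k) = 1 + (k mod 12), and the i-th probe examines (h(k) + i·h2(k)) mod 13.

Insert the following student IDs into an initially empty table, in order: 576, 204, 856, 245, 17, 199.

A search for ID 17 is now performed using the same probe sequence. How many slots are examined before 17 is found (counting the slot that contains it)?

2

Insert 576: h=5, slot 5 empty → index 5.
Insert 204: h=1, slot 1 empty → index 1.
Insert 856: h=2, slot 2 empty → index 2.
Insert 245: h=2, h2=6, slot 2 occupied → index 8.
Insert 17: h=5, h2=6, slot 5 occupied → index 11.
Insert 199: h=5, h2=8, slot 5 occupied → index 0.
Table: [199, 204, 856, -, -, 576, -, -, 245, -, -, 17, -]
Lookup 17: h=5, h2=6, probe 5,11 → found at 11.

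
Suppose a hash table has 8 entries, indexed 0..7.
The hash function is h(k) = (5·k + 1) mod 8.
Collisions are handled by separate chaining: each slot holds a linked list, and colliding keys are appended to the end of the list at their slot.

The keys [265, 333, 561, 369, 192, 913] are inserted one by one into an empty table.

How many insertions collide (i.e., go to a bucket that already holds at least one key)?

3

Insert 265: h=6, bucket 6 empty -> new chain.
Insert 333: h=2, bucket 2 empty -> new chain.
Insert 561: h=6, bucket 6 nonempty -> append to chain.
Insert 369: h=6, bucket 6 nonempty -> append to chain.
Insert 192: h=1, bucket 1 empty -> new chain.
Insert 913: h=6, bucket 6 nonempty -> append to chain.
Final buckets:
0: -
1: 192
2: 333
3: -
4: -
5: -
6: 265 -> 561 -> 369 -> 913
7: -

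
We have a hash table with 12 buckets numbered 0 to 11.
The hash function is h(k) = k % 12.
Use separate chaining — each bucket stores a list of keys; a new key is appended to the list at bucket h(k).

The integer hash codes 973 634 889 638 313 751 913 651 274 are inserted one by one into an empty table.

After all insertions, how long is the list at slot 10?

2

973 -> bucket 1
634 -> bucket 10
889 -> bucket 1 (collision)
638 -> bucket 2
313 -> bucket 1 (collision)
751 -> bucket 7
913 -> bucket 1 (collision)
651 -> bucket 3
274 -> bucket 10 (collision)
Final buckets:
0: —
1: 973 -> 889 -> 313 -> 913
2: 638
3: 651
4: —
5: —
6: —
7: 751
8: —
9: —
10: 634 -> 274
11: —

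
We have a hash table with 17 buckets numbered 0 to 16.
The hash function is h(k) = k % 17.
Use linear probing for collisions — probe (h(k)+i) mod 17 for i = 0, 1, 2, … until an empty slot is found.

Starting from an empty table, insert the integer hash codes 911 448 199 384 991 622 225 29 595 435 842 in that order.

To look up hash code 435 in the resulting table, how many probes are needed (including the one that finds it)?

6

911: h=10 → slot 10
448: h=6 → slot 6
199: h=12 → slot 12
384: h=10, probe 10,11 → slot 11
991: h=5 → slot 5
622: h=10, probe 10,11,12,13 → slot 13
225: h=4 → slot 4
29: h=12, probe 12,13,14 → slot 14
595: h=0 → slot 0
435: h=10, probe 10,11,12,13,14,15 → slot 15
842: h=9 → slot 9
Table: [595, ., ., ., 225, 991, 448, ., ., 842, 911, 384, 199, 622, 29, 435, .]
Lookup 435: h=10, probe 10,11,12,13,14,15 → found at 15.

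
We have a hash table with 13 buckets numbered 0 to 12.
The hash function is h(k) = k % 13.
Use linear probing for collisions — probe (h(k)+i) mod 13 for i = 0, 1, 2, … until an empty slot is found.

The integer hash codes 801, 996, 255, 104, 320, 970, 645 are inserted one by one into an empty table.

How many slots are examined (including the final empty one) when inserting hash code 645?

801 hashes to 8; slot 8 is free => place at 8.
996 hashes to 8; 8 taken => place at 9.
255 hashes to 8; 8,9 taken => place at 10.
104 hashes to 0; slot 0 is free => place at 0.
320 hashes to 8; 8,9,10 taken => place at 11.
970 hashes to 8; 8,9,10,11 taken => place at 12.
645 hashes to 8; 8,9,10,11,12,0 taken => place at 1.
Table: [104, 645, _, _, _, _, _, _, 801, 996, 255, 320, 970]

7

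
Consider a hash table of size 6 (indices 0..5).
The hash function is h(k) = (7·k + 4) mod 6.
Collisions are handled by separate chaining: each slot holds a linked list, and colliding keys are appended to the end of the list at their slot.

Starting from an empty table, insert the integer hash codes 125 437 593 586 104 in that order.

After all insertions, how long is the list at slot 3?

125 -> bucket 3
437 -> bucket 3 (collision)
593 -> bucket 3 (collision)
586 -> bucket 2
104 -> bucket 0
Final buckets:
0: 104
1: _
2: 586
3: 125 -> 437 -> 593
4: _
5: _

3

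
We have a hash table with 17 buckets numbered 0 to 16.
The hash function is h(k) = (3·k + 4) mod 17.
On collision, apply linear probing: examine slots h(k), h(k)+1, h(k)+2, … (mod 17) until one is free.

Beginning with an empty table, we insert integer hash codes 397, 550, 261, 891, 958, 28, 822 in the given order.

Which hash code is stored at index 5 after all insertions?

397 hashes to 5; slot 5 is free → place at 5.
550 hashes to 5; 5 taken → place at 6.
261 hashes to 5; 5,6 taken → place at 7.
891 hashes to 8; slot 8 is free → place at 8.
958 hashes to 5; 5,6,7,8 taken → place at 9.
28 hashes to 3; slot 3 is free → place at 3.
822 hashes to 5; 5,6,7,8,9 taken → place at 10.
Table: [—, —, —, 28, —, 397, 550, 261, 891, 958, 822, —, —, —, —, —, —]

397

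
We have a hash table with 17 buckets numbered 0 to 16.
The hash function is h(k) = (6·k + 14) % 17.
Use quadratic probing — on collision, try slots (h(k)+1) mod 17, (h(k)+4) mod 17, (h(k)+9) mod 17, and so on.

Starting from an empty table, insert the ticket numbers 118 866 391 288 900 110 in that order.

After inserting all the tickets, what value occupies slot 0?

900

118: h=8 => slot 8
866: h=8, probe 8,9 => slot 9
391: h=14 => slot 14
288: h=8, probe 8,9,12 => slot 12
900: h=8, probe 8,9,12,0 => slot 0
110: h=11 => slot 11
Table: [900, ∅, ∅, ∅, ∅, ∅, ∅, ∅, 118, 866, ∅, 110, 288, ∅, 391, ∅, ∅]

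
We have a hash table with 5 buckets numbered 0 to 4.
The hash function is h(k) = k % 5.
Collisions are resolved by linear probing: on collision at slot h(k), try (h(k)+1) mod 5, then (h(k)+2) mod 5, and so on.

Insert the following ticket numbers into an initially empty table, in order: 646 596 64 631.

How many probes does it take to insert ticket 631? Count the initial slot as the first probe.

646: h=1 -> slot 1
596: h=1, probe 1,2 -> slot 2
64: h=4 -> slot 4
631: h=1, probe 1,2,3 -> slot 3
Table: [_, 646, 596, 631, 64]

3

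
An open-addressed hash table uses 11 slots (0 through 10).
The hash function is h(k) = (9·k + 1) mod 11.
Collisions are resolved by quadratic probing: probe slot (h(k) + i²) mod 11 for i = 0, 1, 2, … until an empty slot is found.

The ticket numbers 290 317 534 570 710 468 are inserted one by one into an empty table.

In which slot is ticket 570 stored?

6

290 hashes to 4; slot 4 is free -> place at 4.
317 hashes to 5; slot 5 is free -> place at 5.
534 hashes to 0; slot 0 is free -> place at 0.
570 hashes to 5; 5 taken -> place at 6.
710 hashes to 0; 0 taken -> place at 1.
468 hashes to 0; 0,1,4 taken -> place at 9.
Table: [534, 710, -, -, 290, 317, 570, -, -, 468, -]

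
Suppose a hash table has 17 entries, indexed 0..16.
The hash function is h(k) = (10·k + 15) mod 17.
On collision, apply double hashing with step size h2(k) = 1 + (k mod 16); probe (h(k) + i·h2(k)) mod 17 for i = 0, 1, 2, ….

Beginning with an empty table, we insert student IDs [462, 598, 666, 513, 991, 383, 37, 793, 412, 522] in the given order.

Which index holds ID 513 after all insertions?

13

462 hashes to 11; slot 11 is free → place at 11.
598 hashes to 11, h2=7; 11 taken → place at 1.
666 hashes to 11, h2=11; 11 taken → place at 5.
513 hashes to 11, h2=2; 11 taken → place at 13.
991 hashes to 14; slot 14 is free → place at 14.
383 hashes to 3; slot 3 is free → place at 3.
37 hashes to 11, h2=6; 11 taken → place at 0.
793 hashes to 6; slot 6 is free → place at 6.
412 hashes to 4; slot 4 is free → place at 4.
522 hashes to 16; slot 16 is free → place at 16.
Table: [37, 598, ∅, 383, 412, 666, 793, ∅, ∅, ∅, ∅, 462, ∅, 513, 991, ∅, 522]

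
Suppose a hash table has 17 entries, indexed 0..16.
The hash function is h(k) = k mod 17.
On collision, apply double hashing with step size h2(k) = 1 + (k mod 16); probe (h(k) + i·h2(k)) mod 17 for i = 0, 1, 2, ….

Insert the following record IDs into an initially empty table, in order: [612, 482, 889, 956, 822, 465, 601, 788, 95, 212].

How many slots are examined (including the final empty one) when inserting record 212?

612 hashes to 0; slot 0 is free => place at 0.
482 hashes to 6; slot 6 is free => place at 6.
889 hashes to 5; slot 5 is free => place at 5.
956 hashes to 4; slot 4 is free => place at 4.
822 hashes to 6, h2=7; 6 taken => place at 13.
465 hashes to 6, h2=2; 6 taken => place at 8.
601 hashes to 6, h2=10; 6 taken => place at 16.
788 hashes to 6, h2=5; 6 taken => place at 11.
95 hashes to 10; slot 10 is free => place at 10.
212 hashes to 8, h2=5; 8,13 taken => place at 1.
Table: [612, 212, ., ., 956, 889, 482, ., 465, ., 95, 788, ., 822, ., ., 601]

3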